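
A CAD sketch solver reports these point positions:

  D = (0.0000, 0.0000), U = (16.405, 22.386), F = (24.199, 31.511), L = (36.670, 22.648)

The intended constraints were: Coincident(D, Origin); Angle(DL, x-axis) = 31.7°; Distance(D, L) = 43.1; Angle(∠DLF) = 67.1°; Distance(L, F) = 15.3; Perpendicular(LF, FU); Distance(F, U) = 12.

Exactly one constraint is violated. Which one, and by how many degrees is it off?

Perpendicular(LF, FU) — off by 5.10°.

D = (0.00, 0.00) ✓; DL at 31.70° ✓; |DL| = 43.10 ✓; ∠DLF = 67.10° ✓; |LF| = 15.30 ✓; ∠(LF, FU) = 84.90° ✗; |FU| = 12.00 ✓.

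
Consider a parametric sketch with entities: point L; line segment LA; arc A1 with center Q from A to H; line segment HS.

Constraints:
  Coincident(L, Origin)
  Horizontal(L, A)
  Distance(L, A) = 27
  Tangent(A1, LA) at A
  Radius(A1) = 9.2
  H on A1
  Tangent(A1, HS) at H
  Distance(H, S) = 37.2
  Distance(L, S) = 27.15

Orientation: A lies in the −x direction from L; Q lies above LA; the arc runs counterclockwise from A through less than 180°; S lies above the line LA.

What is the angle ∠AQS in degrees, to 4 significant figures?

116.2°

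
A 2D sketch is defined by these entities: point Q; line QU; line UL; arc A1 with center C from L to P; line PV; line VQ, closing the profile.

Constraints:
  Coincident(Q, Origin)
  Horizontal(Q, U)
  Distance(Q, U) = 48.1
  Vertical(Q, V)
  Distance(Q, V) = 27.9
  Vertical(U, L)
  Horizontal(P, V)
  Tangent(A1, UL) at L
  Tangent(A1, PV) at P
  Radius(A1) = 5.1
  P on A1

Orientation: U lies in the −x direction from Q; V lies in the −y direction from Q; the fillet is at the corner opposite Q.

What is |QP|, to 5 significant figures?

51.258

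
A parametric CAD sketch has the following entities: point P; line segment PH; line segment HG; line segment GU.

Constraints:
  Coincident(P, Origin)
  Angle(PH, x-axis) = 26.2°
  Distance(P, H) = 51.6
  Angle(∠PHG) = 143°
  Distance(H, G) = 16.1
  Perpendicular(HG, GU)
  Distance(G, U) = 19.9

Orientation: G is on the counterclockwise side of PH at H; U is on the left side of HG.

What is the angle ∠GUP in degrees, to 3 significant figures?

101°

P is at the origin; PH runs at 26.2° with length 51.6, so H = 51.6·(cos 26.2°, sin 26.2°) = (46.3, 22.8). ∠PHG = 143.0°, so HG runs at 26.2° + (180° − 143.0°) = 63.2° from the x-axis; with |HG| = 16.1, G = H + 16.1·(cos 63.2°, sin 63.2°) = (53.6, 37.2). HG ⟂ GU; with |GU| = 19.9 on the left of HG, U = G + 19.9·(-0.893, 0.451) = (35.8, 46.1). Then cos ∠GUP = UG·UP / (|UG||UP|), giving 101°.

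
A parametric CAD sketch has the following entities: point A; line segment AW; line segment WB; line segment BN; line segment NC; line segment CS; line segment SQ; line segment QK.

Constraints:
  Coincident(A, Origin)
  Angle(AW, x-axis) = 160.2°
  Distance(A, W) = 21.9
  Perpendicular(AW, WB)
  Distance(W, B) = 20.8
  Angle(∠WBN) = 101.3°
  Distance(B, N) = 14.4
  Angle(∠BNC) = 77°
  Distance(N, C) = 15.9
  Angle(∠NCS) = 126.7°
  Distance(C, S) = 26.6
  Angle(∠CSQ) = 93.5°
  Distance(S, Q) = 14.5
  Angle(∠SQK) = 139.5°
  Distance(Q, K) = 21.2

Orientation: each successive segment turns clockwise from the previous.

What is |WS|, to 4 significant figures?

11.09

A is at the origin; AW runs at 160.2° with length 21.9, so W = (-20.61, 7.418). The perpendicularity gives WB at right angles to AW, so WB runs at 70.20°; with |WB| = 20.8, B = (-13.56, 26.99). ∠WBN = 101.3° gives BN at -8.500° from the x-axis; with |BN| = 14.4, N = (0.6823, 24.86). ∠BNC = 77.0° gives NC at -111.5° from the x-axis; with |NC| = 15.9, C = (-5.145, 10.07). ∠NCS = 126.7° gives CS at -164.8° from the x-axis; with |CS| = 26.6, S = (-30.81, 3.092). Then |WS| = |S − W| = 11.09.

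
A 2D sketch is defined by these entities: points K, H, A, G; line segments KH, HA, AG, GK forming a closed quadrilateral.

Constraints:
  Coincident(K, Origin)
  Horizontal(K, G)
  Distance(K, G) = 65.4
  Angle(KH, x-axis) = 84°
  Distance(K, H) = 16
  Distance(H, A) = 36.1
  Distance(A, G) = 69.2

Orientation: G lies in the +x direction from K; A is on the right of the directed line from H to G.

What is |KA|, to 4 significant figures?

20.12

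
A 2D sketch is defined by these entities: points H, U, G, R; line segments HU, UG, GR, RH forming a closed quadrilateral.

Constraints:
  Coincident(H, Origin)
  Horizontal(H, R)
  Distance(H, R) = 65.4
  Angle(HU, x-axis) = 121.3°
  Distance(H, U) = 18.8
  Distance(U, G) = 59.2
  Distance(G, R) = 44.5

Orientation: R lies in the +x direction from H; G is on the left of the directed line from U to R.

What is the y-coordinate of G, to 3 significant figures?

39.4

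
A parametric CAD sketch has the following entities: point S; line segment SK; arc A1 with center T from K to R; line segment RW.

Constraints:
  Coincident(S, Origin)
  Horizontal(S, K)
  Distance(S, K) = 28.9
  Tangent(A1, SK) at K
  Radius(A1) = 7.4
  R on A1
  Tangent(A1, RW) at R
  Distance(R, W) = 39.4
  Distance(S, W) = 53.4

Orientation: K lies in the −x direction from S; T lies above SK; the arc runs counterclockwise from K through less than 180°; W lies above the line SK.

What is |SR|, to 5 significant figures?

22.971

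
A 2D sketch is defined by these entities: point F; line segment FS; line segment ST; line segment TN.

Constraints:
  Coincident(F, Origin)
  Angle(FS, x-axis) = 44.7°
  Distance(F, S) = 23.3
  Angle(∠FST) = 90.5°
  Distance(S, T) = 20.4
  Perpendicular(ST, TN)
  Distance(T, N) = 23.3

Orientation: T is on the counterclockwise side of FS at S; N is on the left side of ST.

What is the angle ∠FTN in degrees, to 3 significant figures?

41.5°

F is at the origin; FS runs at 44.7° with length 23.3, so S = 23.3·(cos 44.7°, sin 44.7°) = (16.6, 16.4). ∠FST = 90.5°, so ST runs at 44.7° + (180° − 90.5°) = 134° from the x-axis; with |ST| = 20.4, T = S + 20.4·(cos 134°, sin 134°) = (2.34, 31.0). ST is perpendicular to TN; with |TN| = 23.3 on the left of ST, N = T + 23.3·(-0.717, -0.697) = (-14.4, 14.8). Then cos ∠FTN = TF·TN / (|TF||TN|), giving 41.5°.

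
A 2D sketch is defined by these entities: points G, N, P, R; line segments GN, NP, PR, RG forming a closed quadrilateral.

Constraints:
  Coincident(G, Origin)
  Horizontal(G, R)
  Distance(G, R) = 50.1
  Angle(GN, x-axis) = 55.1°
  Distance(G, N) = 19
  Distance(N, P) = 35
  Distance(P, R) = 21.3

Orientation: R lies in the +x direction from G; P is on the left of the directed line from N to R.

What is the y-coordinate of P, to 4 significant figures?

20.79

Checks: |NP| = 35.00 ✓; |PR| = 21.30 ✓.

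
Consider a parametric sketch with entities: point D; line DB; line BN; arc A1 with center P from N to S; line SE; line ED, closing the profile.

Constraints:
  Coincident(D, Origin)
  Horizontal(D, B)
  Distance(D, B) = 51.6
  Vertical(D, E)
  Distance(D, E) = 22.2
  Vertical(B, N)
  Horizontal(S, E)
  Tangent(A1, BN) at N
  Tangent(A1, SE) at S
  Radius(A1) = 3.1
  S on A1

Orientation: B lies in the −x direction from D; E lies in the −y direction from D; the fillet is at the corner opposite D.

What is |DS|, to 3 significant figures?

53.3

D is at the origin; D and B share the same y with |DB| = 51.6 and B on the −x side, so B = (-51.6, 0.00). D and E share the same x with |DE| = 22.2 and E on the −y side, so E = (0.00, -22.2). The virtual corner opposite D is at (-51.6, -22.2). Since A1 is tangent to BN there, PN ⟂ BN and since A1 is tangent to SE there, PS ⟂ SE, with radius 3.1, so the center P sits 3.1 in from both sides at P = (-48.5, -19.1). That places the tangent points at N = (-51.6, -19.1) on BN and S = (-48.5, -22.2) on SE. Then |DS| = |S − D| = 53.3.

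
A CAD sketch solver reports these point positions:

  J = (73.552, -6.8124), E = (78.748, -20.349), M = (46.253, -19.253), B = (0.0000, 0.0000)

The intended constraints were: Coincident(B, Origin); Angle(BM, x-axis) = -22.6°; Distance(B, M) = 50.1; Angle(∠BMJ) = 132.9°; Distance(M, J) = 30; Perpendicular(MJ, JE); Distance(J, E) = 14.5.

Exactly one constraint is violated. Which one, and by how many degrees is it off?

Perpendicular(MJ, JE) — off by 3.50°.

B = (0.00, 0.00) ✓; BM at -22.60° ✓; |BM| = 50.10 ✓; ∠BMJ = 132.9° ✓; |MJ| = 30.00 ✓; ∠(MJ, JE) = 93.50° ✗; |JE| = 14.50 ✓.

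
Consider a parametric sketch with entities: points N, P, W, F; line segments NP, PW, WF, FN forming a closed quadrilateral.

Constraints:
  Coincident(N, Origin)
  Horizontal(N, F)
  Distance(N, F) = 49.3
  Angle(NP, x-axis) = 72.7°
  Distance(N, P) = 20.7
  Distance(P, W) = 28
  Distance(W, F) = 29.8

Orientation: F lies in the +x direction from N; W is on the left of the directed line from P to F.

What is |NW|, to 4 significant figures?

42.07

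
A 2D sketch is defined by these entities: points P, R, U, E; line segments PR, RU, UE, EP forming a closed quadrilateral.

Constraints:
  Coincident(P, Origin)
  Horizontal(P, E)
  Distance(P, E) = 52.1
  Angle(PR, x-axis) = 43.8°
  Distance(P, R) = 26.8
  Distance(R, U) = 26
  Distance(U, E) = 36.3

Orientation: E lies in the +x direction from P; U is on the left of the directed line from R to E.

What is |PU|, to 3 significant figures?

52.7

P is at the origin; P and E share the same y with |PE| = 52.1 and E in +x, so E = (52.1, 0). PR runs at 43.8° with |PR| = 26.8, so R = (19.3, 18.5). U is determined by |RU| = 26.0 and |UE| = 36.3 together: it lies at the intersection of circle(R, 26.0) and circle(E, 36.3). With |RE| = 37.6, the foot of the radical line on RE is 10.3 from R and the perpendicular offset is √(26.0² − 10.3²) = 23.9. Taking the left-of-RE solution: U = (40.1, 34.2).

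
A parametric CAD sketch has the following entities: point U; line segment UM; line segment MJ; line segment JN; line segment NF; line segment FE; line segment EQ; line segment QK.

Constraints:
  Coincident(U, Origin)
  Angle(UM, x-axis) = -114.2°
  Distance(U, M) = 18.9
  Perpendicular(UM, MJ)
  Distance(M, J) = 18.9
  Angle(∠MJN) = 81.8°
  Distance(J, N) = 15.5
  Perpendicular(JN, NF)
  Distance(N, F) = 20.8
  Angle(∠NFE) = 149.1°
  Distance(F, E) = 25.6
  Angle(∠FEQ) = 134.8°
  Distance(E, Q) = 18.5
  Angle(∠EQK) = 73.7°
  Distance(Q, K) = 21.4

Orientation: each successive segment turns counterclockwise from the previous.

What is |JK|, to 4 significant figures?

29.72

U is at the origin; UM runs at -114.2° with length 18.9, so M = (-7.748, -17.24). UM is perpendicular to MJ, so MJ runs at -24.20°; with |MJ| = 18.9, J = (9.492, -24.99). ∠MJN = 81.8° gives JN at 74.00° from the x-axis; with |JN| = 15.5, N = (13.76, -10.09). The perpendicularity gives NF at right angles to JN, so NF runs at 164.0°; with |NF| = 20.8, F = (-6.230, -4.354). ∠NFE = 149.1° gives FE at -165.1° from the x-axis; with |FE| = 25.6, E = (-30.97, -10.94). ∠FEQ = 134.8° gives EQ at -119.9° from the x-axis; with |EQ| = 18.5, Q = (-40.19, -26.97). ∠EQK = 73.7° gives QK at -13.60° from the x-axis; with |QK| = 21.4, K = (-19.39, -32.01). Then |JK| = |K − J| = 29.72.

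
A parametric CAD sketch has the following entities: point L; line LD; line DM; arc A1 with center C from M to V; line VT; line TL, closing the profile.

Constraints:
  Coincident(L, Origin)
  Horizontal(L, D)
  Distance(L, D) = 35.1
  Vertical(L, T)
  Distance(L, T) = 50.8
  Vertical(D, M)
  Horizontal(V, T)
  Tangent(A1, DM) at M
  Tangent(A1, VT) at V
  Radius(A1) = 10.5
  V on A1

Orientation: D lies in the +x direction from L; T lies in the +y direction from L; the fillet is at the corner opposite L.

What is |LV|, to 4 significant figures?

56.44

L is at the origin; L and D share the same y with |LD| = 35.1 and D on the +x side, so D = (35.10, 0.000). L and T share the same x with |LT| = 50.8 and T on the +y side, so T = (0.000, 50.80). The virtual corner opposite L is at (35.10, 50.80). The tangent condition forces CM to be normal to DM and tangency of A1 to VT means the radius CV is perpendicular to VT, with radius 10.5, so the center C sits 10.5 in from both sides at C = (24.60, 40.30). That places the tangent points at M = (35.10, 40.30) on DM and V = (24.60, 50.80) on VT. Then |LV| = |V − L| = 56.44.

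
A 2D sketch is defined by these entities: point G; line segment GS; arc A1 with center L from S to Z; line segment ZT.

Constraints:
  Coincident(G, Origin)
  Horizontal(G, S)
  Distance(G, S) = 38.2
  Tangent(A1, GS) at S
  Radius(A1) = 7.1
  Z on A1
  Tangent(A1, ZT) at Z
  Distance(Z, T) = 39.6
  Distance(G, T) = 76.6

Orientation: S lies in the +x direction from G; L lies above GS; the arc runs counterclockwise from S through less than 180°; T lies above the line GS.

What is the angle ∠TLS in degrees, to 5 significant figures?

129.34°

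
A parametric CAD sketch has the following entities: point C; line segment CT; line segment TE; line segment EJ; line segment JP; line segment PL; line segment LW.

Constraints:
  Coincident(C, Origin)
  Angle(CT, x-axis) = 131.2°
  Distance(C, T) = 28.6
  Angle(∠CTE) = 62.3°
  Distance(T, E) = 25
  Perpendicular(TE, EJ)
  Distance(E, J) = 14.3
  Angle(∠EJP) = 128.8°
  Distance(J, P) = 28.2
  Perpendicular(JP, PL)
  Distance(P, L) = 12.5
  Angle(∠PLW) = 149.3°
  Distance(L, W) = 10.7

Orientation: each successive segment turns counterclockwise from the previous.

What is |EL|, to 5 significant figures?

37.185

C is at the origin; CT runs at 131.2° with length 28.6, so T = (-18.839, 21.519). ∠CTE = 62.3° gives TE at -111.10° from the x-axis; with |TE| = 25.0, E = (-27.838, -1.8048). The perpendicularity gives EJ at right angles to TE, so EJ runs at -21.100°; with |EJ| = 14.3, J = (-14.497, -6.9527). ∠EJP = 128.8° gives JP at 30.100° from the x-axis; with |JP| = 28.2, P = (9.9001, 7.1899). The perpendicularity gives PL at right angles to JP, so PL runs at 120.10°; with |PL| = 12.5, L = (3.6312, 18.004). Then |EL| = |L − E| = 37.185.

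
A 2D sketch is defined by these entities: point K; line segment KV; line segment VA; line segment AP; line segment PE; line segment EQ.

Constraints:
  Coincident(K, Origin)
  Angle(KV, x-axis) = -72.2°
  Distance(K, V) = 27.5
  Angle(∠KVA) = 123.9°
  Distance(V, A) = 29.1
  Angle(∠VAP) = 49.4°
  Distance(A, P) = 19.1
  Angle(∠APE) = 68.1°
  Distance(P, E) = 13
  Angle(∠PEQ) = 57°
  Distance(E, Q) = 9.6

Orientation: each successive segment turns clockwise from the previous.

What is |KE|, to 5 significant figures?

32.718

K is at the origin; KV runs at -72.2° with length 27.5, so V = (8.4066, -26.184). ∠KVA = 123.9° gives VA at -128.30° from the x-axis; with |VA| = 29.1, A = (-9.6289, -49.021). ∠VAP = 49.4° gives AP at 101.10° from the x-axis; with |AP| = 19.1, P = (-13.306, -30.278). ∠APE = 68.1° gives PE at -10.800° from the x-axis; with |PE| = 13.0, E = (-0.53638, -32.714). Then |KE| = |E − K| = 32.718.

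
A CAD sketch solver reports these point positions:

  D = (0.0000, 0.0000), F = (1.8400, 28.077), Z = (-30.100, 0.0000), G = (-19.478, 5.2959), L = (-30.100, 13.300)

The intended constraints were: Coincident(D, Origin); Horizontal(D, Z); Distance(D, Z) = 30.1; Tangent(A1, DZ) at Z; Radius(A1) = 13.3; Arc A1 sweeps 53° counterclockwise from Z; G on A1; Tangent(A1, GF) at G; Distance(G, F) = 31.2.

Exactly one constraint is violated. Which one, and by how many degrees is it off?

Tangent(A1, GF) at G — off by 6.10°.

D = (0.00, 0.00) ✓; D.y = 0.00, Z.y = 0.00 ✓; |DZ| = 30.10 ✓; ∠(LZ, ZD) = 90.00° ✓; |LZ| = 13.30 ✓; bearing(L→G) − bearing(L→Z) = 53.00° ✓; |LG| = 13.30 ✓; ∠(LG, GF) = 96.10° ✗; |GF| = 31.20 ✓.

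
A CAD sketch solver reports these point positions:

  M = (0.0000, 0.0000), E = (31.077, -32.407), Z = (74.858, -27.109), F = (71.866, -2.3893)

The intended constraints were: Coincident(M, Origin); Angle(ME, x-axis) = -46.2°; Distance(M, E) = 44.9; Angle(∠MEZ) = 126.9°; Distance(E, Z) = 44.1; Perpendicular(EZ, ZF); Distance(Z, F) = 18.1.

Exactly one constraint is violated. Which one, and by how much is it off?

Distance(Z, F) = 18.1 — off by 6.80.

M = (0.00, 0.00) ✓; ME at -46.20° ✓; |ME| = 44.90 ✓; ∠MEZ = 126.9° ✓; |EZ| = 44.10 ✓; ∠(EZ, ZF) = 90.00° ✓; |ZF| = 24.90 ✗.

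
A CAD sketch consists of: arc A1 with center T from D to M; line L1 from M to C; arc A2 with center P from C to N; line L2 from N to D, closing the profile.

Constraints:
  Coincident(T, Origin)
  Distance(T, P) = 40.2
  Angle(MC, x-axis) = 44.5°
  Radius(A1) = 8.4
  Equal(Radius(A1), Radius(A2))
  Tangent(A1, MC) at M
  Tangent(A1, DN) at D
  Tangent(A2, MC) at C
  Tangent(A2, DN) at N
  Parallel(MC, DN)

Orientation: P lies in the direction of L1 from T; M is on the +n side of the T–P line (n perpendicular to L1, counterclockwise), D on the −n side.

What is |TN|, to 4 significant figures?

41.07

Tangency of A1 to both parallel lines with radius 8.4 puts M and D at T ± 8.4·n: M = (-5.888, 5.991), D = (5.888, -5.991). Equal radii place C and N the same way about P: C = P + 8.4·n = (22.79, 34.17), N = P − 8.4·n = (34.56, 22.19). Then |TN| = |N − T| = 41.07.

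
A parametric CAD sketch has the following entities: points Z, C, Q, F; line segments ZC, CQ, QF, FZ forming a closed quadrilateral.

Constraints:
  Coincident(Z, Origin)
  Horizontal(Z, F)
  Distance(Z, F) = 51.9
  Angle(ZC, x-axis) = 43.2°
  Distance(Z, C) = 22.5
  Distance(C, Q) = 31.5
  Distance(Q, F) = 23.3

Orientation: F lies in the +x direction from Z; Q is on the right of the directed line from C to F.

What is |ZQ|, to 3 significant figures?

34.1

Checks: |CQ| = 31.50 ✓; |QF| = 23.30 ✓.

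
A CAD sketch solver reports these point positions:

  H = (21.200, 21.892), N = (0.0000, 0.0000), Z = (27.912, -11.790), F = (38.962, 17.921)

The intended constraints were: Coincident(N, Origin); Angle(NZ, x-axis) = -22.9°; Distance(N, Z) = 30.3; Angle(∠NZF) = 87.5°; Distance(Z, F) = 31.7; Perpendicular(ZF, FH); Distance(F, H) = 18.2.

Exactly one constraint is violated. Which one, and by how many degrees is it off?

Perpendicular(ZF, FH) — off by 7.80°.

N = (0.00, 0.00) ✓; NZ at -22.90° ✓; |NZ| = 30.30 ✓; ∠NZF = 87.50° ✓; |ZF| = 31.70 ✓; ∠(ZF, FH) = 97.80° ✗; |FH| = 18.20 ✓.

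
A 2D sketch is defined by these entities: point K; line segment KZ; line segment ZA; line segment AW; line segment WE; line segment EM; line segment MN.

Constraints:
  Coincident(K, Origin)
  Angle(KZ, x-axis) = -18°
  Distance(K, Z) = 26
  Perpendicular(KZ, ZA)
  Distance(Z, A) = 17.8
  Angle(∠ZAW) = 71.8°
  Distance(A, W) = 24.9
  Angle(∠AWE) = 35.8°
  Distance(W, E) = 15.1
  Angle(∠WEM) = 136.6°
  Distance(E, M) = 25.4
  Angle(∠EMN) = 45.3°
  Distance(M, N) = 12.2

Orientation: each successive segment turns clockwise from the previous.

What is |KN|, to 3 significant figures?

34.8

K is at the origin; KZ runs at -18.0° with length 26.0, so Z = (24.7, -8.03). The perpendicularity gives ZA at right angles to KZ, so ZA runs at -108°; with |ZA| = 17.8, A = (19.2, -25.0). ∠ZAW = 71.8° gives AW at 144° from the x-axis; with |AW| = 24.9, W = (-0.866, -10.3). ∠AWE = 35.8° gives WE at -0.400° from the x-axis; with |WE| = 15.1, E = (14.2, -10.4). ∠WEM = 136.6° gives EM at -43.8° from the x-axis; with |EM| = 25.4, M = (32.6, -27.9). ∠EMN = 45.3° gives MN at -178° from the x-axis; with |MN| = 12.2, N = (20.4, -28.3). Then |KN| = |N − K| = 34.8.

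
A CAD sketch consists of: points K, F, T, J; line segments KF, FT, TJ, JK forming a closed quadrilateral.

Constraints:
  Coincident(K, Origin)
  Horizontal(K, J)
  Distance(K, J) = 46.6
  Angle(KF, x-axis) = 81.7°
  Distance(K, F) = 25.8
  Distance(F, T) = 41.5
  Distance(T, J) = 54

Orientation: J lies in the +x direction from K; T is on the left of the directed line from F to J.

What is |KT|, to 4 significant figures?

63.33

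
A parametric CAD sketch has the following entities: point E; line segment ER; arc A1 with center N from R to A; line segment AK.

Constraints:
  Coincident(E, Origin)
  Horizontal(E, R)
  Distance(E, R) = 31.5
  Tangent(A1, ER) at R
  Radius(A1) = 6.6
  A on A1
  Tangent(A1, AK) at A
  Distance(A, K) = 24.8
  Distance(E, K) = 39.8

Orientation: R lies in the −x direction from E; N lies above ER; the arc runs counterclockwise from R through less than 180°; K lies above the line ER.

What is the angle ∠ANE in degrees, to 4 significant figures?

11.07°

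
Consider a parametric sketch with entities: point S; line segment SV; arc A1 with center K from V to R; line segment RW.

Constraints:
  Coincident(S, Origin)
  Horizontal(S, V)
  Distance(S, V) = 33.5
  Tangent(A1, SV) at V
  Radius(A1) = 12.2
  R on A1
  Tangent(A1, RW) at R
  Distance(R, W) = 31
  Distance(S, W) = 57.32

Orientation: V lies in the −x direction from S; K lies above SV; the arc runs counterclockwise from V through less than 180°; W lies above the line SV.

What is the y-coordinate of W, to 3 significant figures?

45.5

S is at the origin; SV is horizontal with |SV| = 33.5 and V on the −x side, so V = (-33.5, 0.00). Tangency of A1 to SV means the radius KV is perpendicular to SV, so K = V + (0, 12.2) = (-33.5, 12.2). Since KR ⟂ RW (tangency), |KW| = √(12.2² + 31.0²) = 33.3 regardless of where R sits on A1. So W lies on both circle(S, 57.32) and circle(K, 33.3); the above-SV intersection is W = (-34.9, 45.5). R is the foot of the tangent from W: R = (-22.3, 17.1).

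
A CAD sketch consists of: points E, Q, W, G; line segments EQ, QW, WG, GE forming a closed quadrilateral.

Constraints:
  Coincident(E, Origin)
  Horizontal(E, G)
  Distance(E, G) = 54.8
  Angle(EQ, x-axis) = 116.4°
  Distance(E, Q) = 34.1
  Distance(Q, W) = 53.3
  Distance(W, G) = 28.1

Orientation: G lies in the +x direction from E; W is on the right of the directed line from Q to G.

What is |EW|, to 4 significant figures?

26.90

Checks: |QW| = 53.30 ✓; |WG| = 28.10 ✓.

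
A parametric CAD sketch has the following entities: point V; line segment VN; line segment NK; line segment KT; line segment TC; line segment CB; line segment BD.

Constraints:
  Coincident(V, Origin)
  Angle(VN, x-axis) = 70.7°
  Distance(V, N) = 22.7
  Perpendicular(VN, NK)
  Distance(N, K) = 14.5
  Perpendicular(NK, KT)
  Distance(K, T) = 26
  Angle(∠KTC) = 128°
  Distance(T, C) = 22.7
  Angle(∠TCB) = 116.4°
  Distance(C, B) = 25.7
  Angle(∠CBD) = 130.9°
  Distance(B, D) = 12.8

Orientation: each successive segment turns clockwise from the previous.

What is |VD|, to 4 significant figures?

30.57

V is at the origin; VN runs at 70.7° with length 22.7, so N = (7.503, 21.42). The perpendicularity gives NK at right angles to VN, so NK runs at -19.30°; with |NK| = 14.5, K = (21.19, 16.63). NK ⟂ KT, so KT runs at -109.3°; with |KT| = 26.0, T = (12.59, -7.907). ∠KTC = 128.0° gives TC at -161.3° from the x-axis; with |TC| = 22.7, C = (-8.907, -15.18). ∠TCB = 116.4° gives CB at 135.1° from the x-axis; with |CB| = 25.7, B = (-27.11, 2.956). ∠CBD = 130.9° gives BD at 86.00° from the x-axis; with |BD| = 12.8, D = (-26.22, 15.72). Then |VD| = |D − V| = 30.57.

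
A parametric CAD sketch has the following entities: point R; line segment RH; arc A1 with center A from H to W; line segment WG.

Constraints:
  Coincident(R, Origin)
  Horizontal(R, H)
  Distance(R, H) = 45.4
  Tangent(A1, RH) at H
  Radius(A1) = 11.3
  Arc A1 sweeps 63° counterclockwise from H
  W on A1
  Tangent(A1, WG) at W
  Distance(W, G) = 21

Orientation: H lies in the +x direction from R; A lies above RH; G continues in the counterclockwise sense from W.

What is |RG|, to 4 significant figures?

69.60

On A1, H sits at bearing -90° from A; a 63° counterclockwise sweep puts W at bearing -27°, so W = A + 11.3·(cos -27°, sin -27°) = (55.47, 6.170). The tangent condition forces AW to be normal to WG, so WG runs along (−sin -27°, cos -27°); with |WG| = 21.0, G = (65.00, 24.88). Then |RG| = |G − R| = 69.60.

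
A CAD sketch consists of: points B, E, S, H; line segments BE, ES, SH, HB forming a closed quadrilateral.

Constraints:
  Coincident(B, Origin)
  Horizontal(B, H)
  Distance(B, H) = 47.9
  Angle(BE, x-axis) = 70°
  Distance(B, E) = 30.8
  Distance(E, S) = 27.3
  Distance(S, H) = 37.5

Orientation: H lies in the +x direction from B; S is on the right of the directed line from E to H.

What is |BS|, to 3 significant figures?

10.6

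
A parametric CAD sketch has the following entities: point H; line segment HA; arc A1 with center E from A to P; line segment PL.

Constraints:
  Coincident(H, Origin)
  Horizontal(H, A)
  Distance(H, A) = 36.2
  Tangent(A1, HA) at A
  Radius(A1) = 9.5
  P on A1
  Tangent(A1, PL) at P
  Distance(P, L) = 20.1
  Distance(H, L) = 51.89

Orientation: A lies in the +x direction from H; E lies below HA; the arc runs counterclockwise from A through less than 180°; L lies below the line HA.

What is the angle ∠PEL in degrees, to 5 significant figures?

64.703°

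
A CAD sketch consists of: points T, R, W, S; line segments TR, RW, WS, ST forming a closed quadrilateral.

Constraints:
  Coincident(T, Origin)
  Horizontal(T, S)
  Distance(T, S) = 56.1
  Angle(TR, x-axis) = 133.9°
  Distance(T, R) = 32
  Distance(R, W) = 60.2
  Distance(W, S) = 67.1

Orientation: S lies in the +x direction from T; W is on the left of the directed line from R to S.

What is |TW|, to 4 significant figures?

64.97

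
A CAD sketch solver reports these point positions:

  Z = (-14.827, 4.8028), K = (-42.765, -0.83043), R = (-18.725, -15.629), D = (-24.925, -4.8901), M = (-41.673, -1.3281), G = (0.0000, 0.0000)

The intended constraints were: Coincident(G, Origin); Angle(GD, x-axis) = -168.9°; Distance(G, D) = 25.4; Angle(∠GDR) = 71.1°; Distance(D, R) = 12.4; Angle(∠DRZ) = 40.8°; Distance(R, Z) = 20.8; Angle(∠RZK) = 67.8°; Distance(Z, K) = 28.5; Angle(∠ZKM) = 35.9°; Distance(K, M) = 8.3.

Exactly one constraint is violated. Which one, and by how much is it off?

Distance(K, M) = 8.3 — off by 7.10.

G = (0.00, 0.00) ✓; GD at -168.9° ✓; |GD| = 25.40 ✓; ∠GDR = 71.10° ✓; |DR| = 12.40 ✓; ∠DRZ = 40.80° ✓; |RZ| = 20.80 ✓; ∠RZK = 67.80° ✓; |ZK| = 28.50 ✓; ∠ZKM = 35.90° ✓; |KM| = 1.200 ✗.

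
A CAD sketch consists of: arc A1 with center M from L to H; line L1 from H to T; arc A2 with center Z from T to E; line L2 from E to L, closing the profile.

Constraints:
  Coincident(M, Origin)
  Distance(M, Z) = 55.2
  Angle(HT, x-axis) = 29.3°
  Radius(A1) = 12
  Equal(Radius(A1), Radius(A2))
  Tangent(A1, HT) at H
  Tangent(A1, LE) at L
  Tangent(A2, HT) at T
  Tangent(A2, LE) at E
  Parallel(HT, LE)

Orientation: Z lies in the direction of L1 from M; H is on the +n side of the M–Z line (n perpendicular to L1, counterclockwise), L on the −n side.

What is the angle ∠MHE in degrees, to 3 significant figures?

66.5°

The slot axis is L1's direction at 29.3°, so u = (cos 29.3°, sin 29.3°) = (0.872, 0.489) and n = (−sin 29.3°, cos 29.3°) = (-0.489, 0.872). M is at the origin and Z lies 55.2 along u from M, so Z = 55.2·u = (48.1, 27.0). Tangency of A1 to both parallel lines with radius 12.0 puts H and L at M ± 12.0·n: H = (-5.87, 10.5), L = (5.87, -10.5). Equal radii place T and E the same way about Z: T = Z + 12.0·n = (42.3, 37.5), E = Z − 12.0·n = (54.0, 16.5). Then cos ∠MHE = HM·HE / (|HM||HE|), giving 66.5°.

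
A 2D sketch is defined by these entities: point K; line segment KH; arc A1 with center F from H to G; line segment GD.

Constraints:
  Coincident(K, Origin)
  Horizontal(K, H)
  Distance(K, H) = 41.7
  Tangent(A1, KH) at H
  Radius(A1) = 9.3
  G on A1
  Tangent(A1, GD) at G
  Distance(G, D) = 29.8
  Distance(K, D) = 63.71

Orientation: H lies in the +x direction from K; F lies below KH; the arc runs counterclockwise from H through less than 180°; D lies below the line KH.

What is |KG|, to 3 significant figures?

36.8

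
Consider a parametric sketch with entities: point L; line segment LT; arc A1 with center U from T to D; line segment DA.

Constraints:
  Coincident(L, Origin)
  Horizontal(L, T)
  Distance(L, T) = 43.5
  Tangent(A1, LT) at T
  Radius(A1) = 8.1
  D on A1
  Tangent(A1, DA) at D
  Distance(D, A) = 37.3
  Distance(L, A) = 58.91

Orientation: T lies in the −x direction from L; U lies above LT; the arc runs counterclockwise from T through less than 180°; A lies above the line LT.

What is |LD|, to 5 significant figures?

36.409

Checks: |LT| = 43.50 ✓; ∠(UT, TL) = 90.00° ✓; |UT| = 8.100 ✓; |UD| = 8.100 ✓; ∠(UD, DA) = 90.00° ✓; |DA| = 37.30 ✓; |LA| = 58.91 ✓.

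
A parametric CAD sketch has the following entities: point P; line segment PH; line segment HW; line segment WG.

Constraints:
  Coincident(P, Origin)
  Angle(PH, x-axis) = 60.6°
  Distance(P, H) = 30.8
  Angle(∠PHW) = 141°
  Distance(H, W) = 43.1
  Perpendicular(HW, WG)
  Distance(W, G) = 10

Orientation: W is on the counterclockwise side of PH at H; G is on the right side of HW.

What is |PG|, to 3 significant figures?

73.2

P is at the origin; PH runs at 60.6° with length 30.8, so H = 30.8·(cos 60.6°, sin 60.6°) = (15.1, 26.8). ∠PHW = 141.0°, so HW runs at 60.6° + (180° − 141.0°) = 99.6° from the x-axis; with |HW| = 43.1, W = H + 43.1·(cos 99.6°, sin 99.6°) = (7.93, 69.3). HW ⟂ WG; with |WG| = 10.0 on the right of HW, G = W + 10.0·(0.986, 0.167) = (17.8, 71.0). Then |PG| = |G − P| = 73.2.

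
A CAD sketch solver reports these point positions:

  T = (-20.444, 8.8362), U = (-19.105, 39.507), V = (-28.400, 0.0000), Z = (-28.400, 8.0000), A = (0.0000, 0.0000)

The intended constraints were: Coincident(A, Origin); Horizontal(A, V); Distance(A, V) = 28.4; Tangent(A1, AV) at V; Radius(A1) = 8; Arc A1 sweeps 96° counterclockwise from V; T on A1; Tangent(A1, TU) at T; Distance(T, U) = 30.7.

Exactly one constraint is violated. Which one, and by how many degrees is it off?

Tangent(A1, TU) at T — off by 8.50°.

A = (0.00, 0.00) ✓; A.y = 0.00, V.y = 0.00 ✓; |AV| = 28.40 ✓; ∠(ZV, VA) = 90.00° ✓; |ZV| = 8.000 ✓; bearing(Z→T) − bearing(Z→V) = 96.00° ✓; |ZT| = 8.000 ✓; ∠(ZT, TU) = 98.50° ✗; |TU| = 30.70 ✓.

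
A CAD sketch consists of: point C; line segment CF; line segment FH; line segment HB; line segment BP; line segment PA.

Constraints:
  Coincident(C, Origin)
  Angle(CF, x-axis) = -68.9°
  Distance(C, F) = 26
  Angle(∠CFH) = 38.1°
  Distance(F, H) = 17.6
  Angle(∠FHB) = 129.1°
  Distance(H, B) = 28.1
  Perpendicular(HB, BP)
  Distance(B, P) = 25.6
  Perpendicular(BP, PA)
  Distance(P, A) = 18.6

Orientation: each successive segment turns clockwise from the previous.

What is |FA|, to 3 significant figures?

23.8

The perpendicularity gives BP at right angles to HB, so BP runs at 8.30°; with |BP| = 25.6, P = (15.5, 16.3). The perpendicularity gives PA at right angles to BP, so PA runs at -81.7°; with |PA| = 18.6, A = (18.2, -2.15). Then |FA| = |A − F| = 23.8.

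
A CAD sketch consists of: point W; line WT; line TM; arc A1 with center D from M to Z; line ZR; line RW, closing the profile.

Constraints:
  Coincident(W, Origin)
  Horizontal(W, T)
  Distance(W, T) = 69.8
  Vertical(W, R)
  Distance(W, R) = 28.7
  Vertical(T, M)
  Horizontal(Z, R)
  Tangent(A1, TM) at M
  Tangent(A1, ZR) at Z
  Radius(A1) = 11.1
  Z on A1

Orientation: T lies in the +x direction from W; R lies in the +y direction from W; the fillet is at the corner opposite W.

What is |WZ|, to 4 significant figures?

65.34

W is at the origin; W and T share the same y with |WT| = 69.8 and T on the +x side, so T = (69.80, 0.000). W and R share the same x with |WR| = 28.7 and R on the +y side, so R = (0.000, 28.70). The virtual corner opposite W is at (69.80, 28.70). A1 meets TM tangentially, so DM is at right angles to TM and A1 meets ZR tangentially, so DZ is at right angles to ZR, with radius 11.1, so the center D sits 11.1 in from both sides at D = (58.70, 17.60). That places the tangent points at M = (69.80, 17.60) on TM and Z = (58.70, 28.70) on ZR. Then |WZ| = |Z − W| = 65.34.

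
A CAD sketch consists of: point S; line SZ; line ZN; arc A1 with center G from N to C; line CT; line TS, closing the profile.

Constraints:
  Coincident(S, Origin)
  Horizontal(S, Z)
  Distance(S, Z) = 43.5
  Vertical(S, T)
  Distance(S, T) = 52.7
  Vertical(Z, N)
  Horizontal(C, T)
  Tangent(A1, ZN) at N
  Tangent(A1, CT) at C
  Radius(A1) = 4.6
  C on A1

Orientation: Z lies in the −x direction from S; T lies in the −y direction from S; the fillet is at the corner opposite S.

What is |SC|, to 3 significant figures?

65.5

S is at the origin; SZ is horizontal with |SZ| = 43.5 and Z on the −x side, so Z = (-43.5, 0.00). ST is vertical with |ST| = 52.7 and T on the −y side, so T = (0.00, -52.7). The virtual corner opposite S is at (-43.5, -52.7). A1 meets ZN tangentially, so GN is at right angles to ZN and tangency of A1 to CT means the radius GC is perpendicular to CT, with radius 4.6, so the center G sits 4.6 in from both sides at G = (-38.9, -48.1). That places the tangent points at N = (-43.5, -48.1) on ZN and C = (-38.9, -52.7) on CT. Then |SC| = |C − S| = 65.5.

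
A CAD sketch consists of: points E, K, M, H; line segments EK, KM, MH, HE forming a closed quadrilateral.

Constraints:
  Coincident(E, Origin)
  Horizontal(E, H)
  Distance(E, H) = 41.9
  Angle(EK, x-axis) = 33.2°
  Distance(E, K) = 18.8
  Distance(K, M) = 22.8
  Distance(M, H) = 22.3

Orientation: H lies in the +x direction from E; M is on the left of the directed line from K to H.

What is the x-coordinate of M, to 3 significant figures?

35.6

Checks: |KM| = 22.80 ✓; |MH| = 22.30 ✓.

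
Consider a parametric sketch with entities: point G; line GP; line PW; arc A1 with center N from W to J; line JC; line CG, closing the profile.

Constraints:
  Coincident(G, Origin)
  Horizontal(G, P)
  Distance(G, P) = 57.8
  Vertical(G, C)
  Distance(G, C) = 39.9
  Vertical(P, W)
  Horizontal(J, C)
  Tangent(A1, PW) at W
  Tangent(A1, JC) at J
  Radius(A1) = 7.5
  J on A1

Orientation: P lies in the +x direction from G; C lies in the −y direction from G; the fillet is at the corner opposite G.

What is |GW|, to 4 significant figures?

66.26

The virtual corner opposite G is at (57.80, -39.90). The tangent condition forces NW to be normal to PW and tangency of A1 to JC means the radius NJ is perpendicular to JC, with radius 7.5, so the center N sits 7.5 in from both sides at N = (50.30, -32.40). That places the tangent points at W = (57.80, -32.40) on PW and J = (50.30, -39.90) on JC. Then |GW| = |W − G| = 66.26.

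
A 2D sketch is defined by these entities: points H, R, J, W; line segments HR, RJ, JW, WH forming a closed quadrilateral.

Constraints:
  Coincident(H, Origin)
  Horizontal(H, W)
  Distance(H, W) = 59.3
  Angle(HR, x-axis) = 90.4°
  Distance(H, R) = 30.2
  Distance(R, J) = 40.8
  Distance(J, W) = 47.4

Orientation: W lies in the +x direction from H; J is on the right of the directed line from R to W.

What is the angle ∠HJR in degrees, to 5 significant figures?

37.697°

Checks: |RJ| = 40.80 ✓; |JW| = 47.40 ✓.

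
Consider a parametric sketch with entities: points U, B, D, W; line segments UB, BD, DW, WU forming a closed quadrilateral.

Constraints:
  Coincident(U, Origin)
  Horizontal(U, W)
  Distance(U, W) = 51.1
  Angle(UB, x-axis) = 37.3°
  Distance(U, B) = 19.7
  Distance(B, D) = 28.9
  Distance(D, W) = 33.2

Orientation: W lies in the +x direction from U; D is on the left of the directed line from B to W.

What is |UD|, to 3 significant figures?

48.6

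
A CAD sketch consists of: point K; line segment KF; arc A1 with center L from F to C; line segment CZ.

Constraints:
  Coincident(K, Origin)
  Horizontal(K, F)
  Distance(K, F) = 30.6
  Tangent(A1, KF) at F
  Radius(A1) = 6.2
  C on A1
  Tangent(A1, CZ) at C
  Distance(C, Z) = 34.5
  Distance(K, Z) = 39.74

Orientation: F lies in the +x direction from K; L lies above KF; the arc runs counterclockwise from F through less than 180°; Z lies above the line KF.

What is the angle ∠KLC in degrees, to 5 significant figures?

153.24°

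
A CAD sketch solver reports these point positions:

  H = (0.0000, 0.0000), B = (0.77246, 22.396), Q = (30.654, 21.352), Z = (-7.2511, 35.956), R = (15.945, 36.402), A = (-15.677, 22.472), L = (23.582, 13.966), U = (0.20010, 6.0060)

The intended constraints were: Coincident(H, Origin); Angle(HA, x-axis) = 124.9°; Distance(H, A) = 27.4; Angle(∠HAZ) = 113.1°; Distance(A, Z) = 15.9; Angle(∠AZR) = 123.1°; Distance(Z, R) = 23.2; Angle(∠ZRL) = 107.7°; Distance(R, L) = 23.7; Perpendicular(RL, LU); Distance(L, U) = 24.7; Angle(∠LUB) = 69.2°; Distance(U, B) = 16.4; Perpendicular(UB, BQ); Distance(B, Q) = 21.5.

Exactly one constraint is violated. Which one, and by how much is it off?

Distance(B, Q) = 21.5 — off by 8.40.

H = (0.00, 0.00) ✓; HA at 124.9° ✓; |HA| = 27.40 ✓; ∠HAZ = 113.1° ✓; |AZ| = 15.90 ✓; ∠AZR = 123.1° ✓; |ZR| = 23.20 ✓; ∠ZRL = 107.7° ✓; |RL| = 23.70 ✓; ∠(RL, LU) = 90.00° ✓; |LU| = 24.70 ✓; ∠LUB = 69.20° ✓; |UB| = 16.40 ✓; ∠(UB, BQ) = 90.00° ✓; |BQ| = 29.90 ✗.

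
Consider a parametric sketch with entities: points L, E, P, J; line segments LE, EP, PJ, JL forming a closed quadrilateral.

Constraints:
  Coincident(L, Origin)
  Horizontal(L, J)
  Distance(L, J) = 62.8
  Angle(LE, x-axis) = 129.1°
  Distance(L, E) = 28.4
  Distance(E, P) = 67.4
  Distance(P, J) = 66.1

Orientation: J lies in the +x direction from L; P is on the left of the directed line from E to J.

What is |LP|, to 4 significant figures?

71.35

L is at the origin; L and J share the same y with |LJ| = 62.8 and J in +x, so J = (62.8, 0). LE runs at 129.1° with |LE| = 28.4, so E = (-17.91, 22.04). P is determined by |EP| = 67.4 and |PJ| = 66.1 together: it lies at the intersection of circle(E, 67.4) and circle(J, 66.1). With |EJ| = 83.67, the foot of the radical line on EJ is 42.87 from E and the perpendicular offset is √(67.4² − 42.87²) = 52.01. Taking the left-of-EJ solution: P = (37.15, 60.92).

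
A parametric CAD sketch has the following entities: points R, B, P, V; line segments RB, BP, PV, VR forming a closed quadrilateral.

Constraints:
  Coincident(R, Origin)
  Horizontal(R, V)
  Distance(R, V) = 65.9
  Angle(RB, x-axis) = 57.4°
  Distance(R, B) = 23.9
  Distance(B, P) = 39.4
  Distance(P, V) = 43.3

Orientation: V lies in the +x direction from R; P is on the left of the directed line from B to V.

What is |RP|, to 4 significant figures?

61.46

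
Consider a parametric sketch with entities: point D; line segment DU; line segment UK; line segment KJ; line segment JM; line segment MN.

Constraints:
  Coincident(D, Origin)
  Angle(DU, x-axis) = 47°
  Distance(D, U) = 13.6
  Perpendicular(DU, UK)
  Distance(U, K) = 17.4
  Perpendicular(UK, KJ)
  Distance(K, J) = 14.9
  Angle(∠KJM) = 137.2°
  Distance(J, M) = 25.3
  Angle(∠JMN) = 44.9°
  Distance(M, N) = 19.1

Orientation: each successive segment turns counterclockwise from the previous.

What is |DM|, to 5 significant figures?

19.864

UK ⟂ KJ, so KJ runs at -133.00°; with |KJ| = 14.9, J = (-13.612, 10.916). ∠KJM = 137.2° gives JM at -90.200° from the x-axis; with |JM| = 25.3, M = (-13.700, -14.384). Then |DM| = |M − D| = 19.864.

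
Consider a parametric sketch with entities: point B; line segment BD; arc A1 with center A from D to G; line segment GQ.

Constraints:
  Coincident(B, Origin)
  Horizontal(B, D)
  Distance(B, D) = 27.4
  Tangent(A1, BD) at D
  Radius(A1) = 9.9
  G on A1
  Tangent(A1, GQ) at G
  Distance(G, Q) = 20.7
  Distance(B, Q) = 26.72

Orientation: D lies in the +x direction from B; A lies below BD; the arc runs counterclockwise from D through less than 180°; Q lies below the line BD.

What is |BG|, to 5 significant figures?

19.272

Checks: |AG| = 9.900 ✓; ∠(AG, GQ) = 90.00° ✓; |GQ| = 20.70 ✓; |BQ| = 26.72 ✓.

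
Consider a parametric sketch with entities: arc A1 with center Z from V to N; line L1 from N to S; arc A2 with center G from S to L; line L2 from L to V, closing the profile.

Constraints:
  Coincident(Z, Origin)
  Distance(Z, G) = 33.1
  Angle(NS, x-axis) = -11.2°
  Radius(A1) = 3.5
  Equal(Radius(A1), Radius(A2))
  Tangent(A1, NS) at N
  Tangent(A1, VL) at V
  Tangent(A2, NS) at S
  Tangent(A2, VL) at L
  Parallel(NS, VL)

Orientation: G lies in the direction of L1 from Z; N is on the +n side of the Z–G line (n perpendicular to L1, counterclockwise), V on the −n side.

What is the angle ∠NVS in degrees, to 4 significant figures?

78.06°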